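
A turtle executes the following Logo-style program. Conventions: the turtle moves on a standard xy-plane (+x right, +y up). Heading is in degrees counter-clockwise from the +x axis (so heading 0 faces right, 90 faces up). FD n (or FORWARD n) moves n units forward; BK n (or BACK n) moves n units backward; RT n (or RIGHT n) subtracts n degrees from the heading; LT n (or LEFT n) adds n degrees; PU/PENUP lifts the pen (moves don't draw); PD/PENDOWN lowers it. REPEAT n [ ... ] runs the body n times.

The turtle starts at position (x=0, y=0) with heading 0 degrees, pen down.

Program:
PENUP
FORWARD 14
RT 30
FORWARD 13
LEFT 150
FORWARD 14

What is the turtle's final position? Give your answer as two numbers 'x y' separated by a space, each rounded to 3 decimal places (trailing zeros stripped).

Executing turtle program step by step:
Start: pos=(0,0), heading=0, pen down
PU: pen up
FD 14: (0,0) -> (14,0) [heading=0, move]
RT 30: heading 0 -> 330
FD 13: (14,0) -> (25.258,-6.5) [heading=330, move]
LT 150: heading 330 -> 120
FD 14: (25.258,-6.5) -> (18.258,5.624) [heading=120, move]
Final: pos=(18.258,5.624), heading=120, 0 segment(s) drawn

Answer: 18.258 5.624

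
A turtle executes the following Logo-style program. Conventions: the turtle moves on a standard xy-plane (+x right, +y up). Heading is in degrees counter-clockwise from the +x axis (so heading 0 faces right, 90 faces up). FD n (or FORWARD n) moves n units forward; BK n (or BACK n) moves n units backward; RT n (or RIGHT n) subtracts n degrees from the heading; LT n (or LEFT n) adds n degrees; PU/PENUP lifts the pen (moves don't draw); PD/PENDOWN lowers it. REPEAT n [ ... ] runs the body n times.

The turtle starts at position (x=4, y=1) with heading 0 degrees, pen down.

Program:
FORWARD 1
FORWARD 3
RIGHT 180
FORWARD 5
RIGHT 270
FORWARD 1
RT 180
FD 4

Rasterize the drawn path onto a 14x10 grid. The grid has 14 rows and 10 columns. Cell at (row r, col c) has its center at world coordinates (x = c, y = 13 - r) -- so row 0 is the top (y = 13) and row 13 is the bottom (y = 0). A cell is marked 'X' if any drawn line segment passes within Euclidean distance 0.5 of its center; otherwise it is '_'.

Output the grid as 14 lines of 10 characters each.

Segment 0: (4,1) -> (5,1)
Segment 1: (5,1) -> (8,1)
Segment 2: (8,1) -> (3,1)
Segment 3: (3,1) -> (3,-0)
Segment 4: (3,-0) -> (3,4)

Answer: __________
__________
__________
__________
__________
__________
__________
__________
__________
___X______
___X______
___X______
___XXXXXX_
___X______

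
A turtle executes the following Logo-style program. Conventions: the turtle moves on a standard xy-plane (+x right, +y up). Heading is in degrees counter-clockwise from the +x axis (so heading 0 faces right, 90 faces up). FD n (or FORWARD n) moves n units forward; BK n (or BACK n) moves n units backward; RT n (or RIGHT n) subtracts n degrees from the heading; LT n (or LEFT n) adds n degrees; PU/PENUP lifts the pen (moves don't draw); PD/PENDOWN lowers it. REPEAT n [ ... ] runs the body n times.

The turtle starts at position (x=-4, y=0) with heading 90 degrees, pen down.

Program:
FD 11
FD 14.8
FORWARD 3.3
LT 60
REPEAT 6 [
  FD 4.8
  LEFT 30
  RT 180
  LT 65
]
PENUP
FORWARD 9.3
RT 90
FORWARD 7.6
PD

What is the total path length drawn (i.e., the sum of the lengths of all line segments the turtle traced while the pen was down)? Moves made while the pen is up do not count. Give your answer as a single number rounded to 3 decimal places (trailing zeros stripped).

Executing turtle program step by step:
Start: pos=(-4,0), heading=90, pen down
FD 11: (-4,0) -> (-4,11) [heading=90, draw]
FD 14.8: (-4,11) -> (-4,25.8) [heading=90, draw]
FD 3.3: (-4,25.8) -> (-4,29.1) [heading=90, draw]
LT 60: heading 90 -> 150
REPEAT 6 [
  -- iteration 1/6 --
  FD 4.8: (-4,29.1) -> (-8.157,31.5) [heading=150, draw]
  LT 30: heading 150 -> 180
  RT 180: heading 180 -> 0
  LT 65: heading 0 -> 65
  -- iteration 2/6 --
  FD 4.8: (-8.157,31.5) -> (-6.128,35.85) [heading=65, draw]
  LT 30: heading 65 -> 95
  RT 180: heading 95 -> 275
  LT 65: heading 275 -> 340
  -- iteration 3/6 --
  FD 4.8: (-6.128,35.85) -> (-1.618,34.209) [heading=340, draw]
  LT 30: heading 340 -> 10
  RT 180: heading 10 -> 190
  LT 65: heading 190 -> 255
  -- iteration 4/6 --
  FD 4.8: (-1.618,34.209) -> (-2.86,29.572) [heading=255, draw]
  LT 30: heading 255 -> 285
  RT 180: heading 285 -> 105
  LT 65: heading 105 -> 170
  -- iteration 5/6 --
  FD 4.8: (-2.86,29.572) -> (-7.587,30.406) [heading=170, draw]
  LT 30: heading 170 -> 200
  RT 180: heading 200 -> 20
  LT 65: heading 20 -> 85
  -- iteration 6/6 --
  FD 4.8: (-7.587,30.406) -> (-7.169,35.187) [heading=85, draw]
  LT 30: heading 85 -> 115
  RT 180: heading 115 -> 295
  LT 65: heading 295 -> 0
]
PU: pen up
FD 9.3: (-7.169,35.187) -> (2.131,35.187) [heading=0, move]
RT 90: heading 0 -> 270
FD 7.6: (2.131,35.187) -> (2.131,27.587) [heading=270, move]
PD: pen down
Final: pos=(2.131,27.587), heading=270, 9 segment(s) drawn

Segment lengths:
  seg 1: (-4,0) -> (-4,11), length = 11
  seg 2: (-4,11) -> (-4,25.8), length = 14.8
  seg 3: (-4,25.8) -> (-4,29.1), length = 3.3
  seg 4: (-4,29.1) -> (-8.157,31.5), length = 4.8
  seg 5: (-8.157,31.5) -> (-6.128,35.85), length = 4.8
  seg 6: (-6.128,35.85) -> (-1.618,34.209), length = 4.8
  seg 7: (-1.618,34.209) -> (-2.86,29.572), length = 4.8
  seg 8: (-2.86,29.572) -> (-7.587,30.406), length = 4.8
  seg 9: (-7.587,30.406) -> (-7.169,35.187), length = 4.8
Total = 57.9

Answer: 57.9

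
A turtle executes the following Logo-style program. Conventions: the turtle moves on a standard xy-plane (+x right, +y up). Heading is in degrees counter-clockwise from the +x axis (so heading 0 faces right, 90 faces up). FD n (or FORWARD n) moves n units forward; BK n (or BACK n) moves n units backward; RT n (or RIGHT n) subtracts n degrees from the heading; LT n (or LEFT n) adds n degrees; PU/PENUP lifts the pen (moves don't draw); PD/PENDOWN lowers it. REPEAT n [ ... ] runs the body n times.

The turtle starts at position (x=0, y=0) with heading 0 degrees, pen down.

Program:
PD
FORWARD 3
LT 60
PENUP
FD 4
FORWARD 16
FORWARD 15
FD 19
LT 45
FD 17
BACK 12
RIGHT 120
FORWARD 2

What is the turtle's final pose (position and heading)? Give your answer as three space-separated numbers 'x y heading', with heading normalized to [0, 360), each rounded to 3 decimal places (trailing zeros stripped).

Executing turtle program step by step:
Start: pos=(0,0), heading=0, pen down
PD: pen down
FD 3: (0,0) -> (3,0) [heading=0, draw]
LT 60: heading 0 -> 60
PU: pen up
FD 4: (3,0) -> (5,3.464) [heading=60, move]
FD 16: (5,3.464) -> (13,17.321) [heading=60, move]
FD 15: (13,17.321) -> (20.5,30.311) [heading=60, move]
FD 19: (20.5,30.311) -> (30,46.765) [heading=60, move]
LT 45: heading 60 -> 105
FD 17: (30,46.765) -> (25.6,63.186) [heading=105, move]
BK 12: (25.6,63.186) -> (28.706,51.595) [heading=105, move]
RT 120: heading 105 -> 345
FD 2: (28.706,51.595) -> (30.638,51.077) [heading=345, move]
Final: pos=(30.638,51.077), heading=345, 1 segment(s) drawn

Answer: 30.638 51.077 345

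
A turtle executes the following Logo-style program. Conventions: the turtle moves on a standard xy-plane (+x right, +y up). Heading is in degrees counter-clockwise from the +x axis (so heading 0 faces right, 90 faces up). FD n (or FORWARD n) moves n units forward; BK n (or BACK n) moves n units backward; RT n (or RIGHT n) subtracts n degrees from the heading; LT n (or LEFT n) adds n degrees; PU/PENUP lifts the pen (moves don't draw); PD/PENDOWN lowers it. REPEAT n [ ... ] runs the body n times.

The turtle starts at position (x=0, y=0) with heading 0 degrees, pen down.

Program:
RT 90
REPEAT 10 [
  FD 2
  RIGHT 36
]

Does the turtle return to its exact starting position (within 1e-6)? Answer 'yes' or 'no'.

Executing turtle program step by step:
Start: pos=(0,0), heading=0, pen down
RT 90: heading 0 -> 270
REPEAT 10 [
  -- iteration 1/10 --
  FD 2: (0,0) -> (0,-2) [heading=270, draw]
  RT 36: heading 270 -> 234
  -- iteration 2/10 --
  FD 2: (0,-2) -> (-1.176,-3.618) [heading=234, draw]
  RT 36: heading 234 -> 198
  -- iteration 3/10 --
  FD 2: (-1.176,-3.618) -> (-3.078,-4.236) [heading=198, draw]
  RT 36: heading 198 -> 162
  -- iteration 4/10 --
  FD 2: (-3.078,-4.236) -> (-4.98,-3.618) [heading=162, draw]
  RT 36: heading 162 -> 126
  -- iteration 5/10 --
  FD 2: (-4.98,-3.618) -> (-6.155,-2) [heading=126, draw]
  RT 36: heading 126 -> 90
  -- iteration 6/10 --
  FD 2: (-6.155,-2) -> (-6.155,0) [heading=90, draw]
  RT 36: heading 90 -> 54
  -- iteration 7/10 --
  FD 2: (-6.155,0) -> (-4.98,1.618) [heading=54, draw]
  RT 36: heading 54 -> 18
  -- iteration 8/10 --
  FD 2: (-4.98,1.618) -> (-3.078,2.236) [heading=18, draw]
  RT 36: heading 18 -> 342
  -- iteration 9/10 --
  FD 2: (-3.078,2.236) -> (-1.176,1.618) [heading=342, draw]
  RT 36: heading 342 -> 306
  -- iteration 10/10 --
  FD 2: (-1.176,1.618) -> (0,0) [heading=306, draw]
  RT 36: heading 306 -> 270
]
Final: pos=(0,0), heading=270, 10 segment(s) drawn

Start position: (0, 0)
Final position: (0, 0)
Distance = 0; < 1e-6 -> CLOSED

Answer: yes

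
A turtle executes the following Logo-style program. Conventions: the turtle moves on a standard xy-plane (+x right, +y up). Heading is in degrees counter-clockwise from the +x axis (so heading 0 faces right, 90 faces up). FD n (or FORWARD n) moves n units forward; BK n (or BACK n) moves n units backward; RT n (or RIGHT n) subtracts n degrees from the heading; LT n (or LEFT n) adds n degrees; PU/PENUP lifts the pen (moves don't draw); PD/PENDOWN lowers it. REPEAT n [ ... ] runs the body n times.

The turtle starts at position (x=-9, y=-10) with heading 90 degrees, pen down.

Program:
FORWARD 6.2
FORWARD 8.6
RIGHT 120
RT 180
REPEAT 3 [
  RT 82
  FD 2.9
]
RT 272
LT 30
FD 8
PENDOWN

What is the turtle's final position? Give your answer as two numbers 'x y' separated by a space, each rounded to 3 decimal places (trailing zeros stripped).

Executing turtle program step by step:
Start: pos=(-9,-10), heading=90, pen down
FD 6.2: (-9,-10) -> (-9,-3.8) [heading=90, draw]
FD 8.6: (-9,-3.8) -> (-9,4.8) [heading=90, draw]
RT 120: heading 90 -> 330
RT 180: heading 330 -> 150
REPEAT 3 [
  -- iteration 1/3 --
  RT 82: heading 150 -> 68
  FD 2.9: (-9,4.8) -> (-7.914,7.489) [heading=68, draw]
  -- iteration 2/3 --
  RT 82: heading 68 -> 346
  FD 2.9: (-7.914,7.489) -> (-5.1,6.787) [heading=346, draw]
  -- iteration 3/3 --
  RT 82: heading 346 -> 264
  FD 2.9: (-5.1,6.787) -> (-5.403,3.903) [heading=264, draw]
]
RT 272: heading 264 -> 352
LT 30: heading 352 -> 22
FD 8: (-5.403,3.903) -> (2.015,6.9) [heading=22, draw]
PD: pen down
Final: pos=(2.015,6.9), heading=22, 6 segment(s) drawn

Answer: 2.015 6.9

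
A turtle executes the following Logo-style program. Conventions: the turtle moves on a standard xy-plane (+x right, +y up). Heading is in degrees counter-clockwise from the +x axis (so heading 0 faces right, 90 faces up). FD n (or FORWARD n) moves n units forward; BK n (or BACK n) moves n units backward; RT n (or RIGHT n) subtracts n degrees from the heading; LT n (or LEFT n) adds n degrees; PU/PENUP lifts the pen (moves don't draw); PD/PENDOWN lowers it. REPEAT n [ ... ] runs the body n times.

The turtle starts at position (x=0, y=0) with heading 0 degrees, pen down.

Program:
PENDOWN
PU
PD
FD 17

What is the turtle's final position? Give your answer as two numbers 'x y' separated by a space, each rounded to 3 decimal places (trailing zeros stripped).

Answer: 17 0

Derivation:
Executing turtle program step by step:
Start: pos=(0,0), heading=0, pen down
PD: pen down
PU: pen up
PD: pen down
FD 17: (0,0) -> (17,0) [heading=0, draw]
Final: pos=(17,0), heading=0, 1 segment(s) drawn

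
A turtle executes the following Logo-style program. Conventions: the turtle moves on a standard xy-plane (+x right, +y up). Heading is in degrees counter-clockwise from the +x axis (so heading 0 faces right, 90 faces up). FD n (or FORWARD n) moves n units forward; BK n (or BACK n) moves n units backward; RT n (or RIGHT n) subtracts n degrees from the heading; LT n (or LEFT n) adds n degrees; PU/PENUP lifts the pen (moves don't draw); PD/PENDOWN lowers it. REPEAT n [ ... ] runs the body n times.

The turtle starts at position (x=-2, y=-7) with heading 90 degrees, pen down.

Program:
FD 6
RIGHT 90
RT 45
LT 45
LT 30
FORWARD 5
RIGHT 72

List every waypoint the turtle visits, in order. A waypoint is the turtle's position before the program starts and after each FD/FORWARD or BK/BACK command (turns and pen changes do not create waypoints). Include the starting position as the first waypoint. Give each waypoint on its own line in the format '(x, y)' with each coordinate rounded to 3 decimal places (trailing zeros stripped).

Executing turtle program step by step:
Start: pos=(-2,-7), heading=90, pen down
FD 6: (-2,-7) -> (-2,-1) [heading=90, draw]
RT 90: heading 90 -> 0
RT 45: heading 0 -> 315
LT 45: heading 315 -> 0
LT 30: heading 0 -> 30
FD 5: (-2,-1) -> (2.33,1.5) [heading=30, draw]
RT 72: heading 30 -> 318
Final: pos=(2.33,1.5), heading=318, 2 segment(s) drawn
Waypoints (3 total):
(-2, -7)
(-2, -1)
(2.33, 1.5)

Answer: (-2, -7)
(-2, -1)
(2.33, 1.5)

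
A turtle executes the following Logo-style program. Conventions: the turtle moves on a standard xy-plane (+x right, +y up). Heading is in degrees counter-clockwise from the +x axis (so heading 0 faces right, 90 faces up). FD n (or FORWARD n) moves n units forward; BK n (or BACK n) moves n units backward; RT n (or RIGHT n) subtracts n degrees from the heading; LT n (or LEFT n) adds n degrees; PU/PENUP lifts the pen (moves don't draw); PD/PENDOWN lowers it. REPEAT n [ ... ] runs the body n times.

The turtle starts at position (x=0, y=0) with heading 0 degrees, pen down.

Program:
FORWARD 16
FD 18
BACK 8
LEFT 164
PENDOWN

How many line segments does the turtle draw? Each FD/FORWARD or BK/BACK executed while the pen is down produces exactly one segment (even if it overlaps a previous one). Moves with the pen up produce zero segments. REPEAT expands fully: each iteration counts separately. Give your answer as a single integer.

Executing turtle program step by step:
Start: pos=(0,0), heading=0, pen down
FD 16: (0,0) -> (16,0) [heading=0, draw]
FD 18: (16,0) -> (34,0) [heading=0, draw]
BK 8: (34,0) -> (26,0) [heading=0, draw]
LT 164: heading 0 -> 164
PD: pen down
Final: pos=(26,0), heading=164, 3 segment(s) drawn
Segments drawn: 3

Answer: 3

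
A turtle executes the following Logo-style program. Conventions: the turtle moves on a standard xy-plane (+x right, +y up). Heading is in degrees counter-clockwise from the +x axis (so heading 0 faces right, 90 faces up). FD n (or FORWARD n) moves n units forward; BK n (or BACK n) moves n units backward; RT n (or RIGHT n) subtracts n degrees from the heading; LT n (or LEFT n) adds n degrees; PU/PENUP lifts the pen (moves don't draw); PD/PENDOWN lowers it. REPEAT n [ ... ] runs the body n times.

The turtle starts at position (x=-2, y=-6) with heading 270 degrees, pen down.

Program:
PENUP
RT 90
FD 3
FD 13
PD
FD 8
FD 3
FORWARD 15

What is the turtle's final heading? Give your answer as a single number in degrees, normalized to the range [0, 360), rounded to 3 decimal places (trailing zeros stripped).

Answer: 180

Derivation:
Executing turtle program step by step:
Start: pos=(-2,-6), heading=270, pen down
PU: pen up
RT 90: heading 270 -> 180
FD 3: (-2,-6) -> (-5,-6) [heading=180, move]
FD 13: (-5,-6) -> (-18,-6) [heading=180, move]
PD: pen down
FD 8: (-18,-6) -> (-26,-6) [heading=180, draw]
FD 3: (-26,-6) -> (-29,-6) [heading=180, draw]
FD 15: (-29,-6) -> (-44,-6) [heading=180, draw]
Final: pos=(-44,-6), heading=180, 3 segment(s) drawn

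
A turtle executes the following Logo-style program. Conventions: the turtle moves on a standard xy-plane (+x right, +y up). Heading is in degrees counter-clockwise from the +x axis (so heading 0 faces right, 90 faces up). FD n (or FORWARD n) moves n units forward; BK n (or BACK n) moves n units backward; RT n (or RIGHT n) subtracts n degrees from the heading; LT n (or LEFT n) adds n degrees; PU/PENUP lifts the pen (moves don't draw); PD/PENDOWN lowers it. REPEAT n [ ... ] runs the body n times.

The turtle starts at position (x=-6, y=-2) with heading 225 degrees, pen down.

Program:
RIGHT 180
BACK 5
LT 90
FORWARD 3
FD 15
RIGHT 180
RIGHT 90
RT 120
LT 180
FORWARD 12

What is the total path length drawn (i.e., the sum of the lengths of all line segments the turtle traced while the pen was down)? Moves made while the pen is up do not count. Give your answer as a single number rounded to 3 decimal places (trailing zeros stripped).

Answer: 35

Derivation:
Executing turtle program step by step:
Start: pos=(-6,-2), heading=225, pen down
RT 180: heading 225 -> 45
BK 5: (-6,-2) -> (-9.536,-5.536) [heading=45, draw]
LT 90: heading 45 -> 135
FD 3: (-9.536,-5.536) -> (-11.657,-3.414) [heading=135, draw]
FD 15: (-11.657,-3.414) -> (-22.263,7.192) [heading=135, draw]
RT 180: heading 135 -> 315
RT 90: heading 315 -> 225
RT 120: heading 225 -> 105
LT 180: heading 105 -> 285
FD 12: (-22.263,7.192) -> (-19.158,-4.399) [heading=285, draw]
Final: pos=(-19.158,-4.399), heading=285, 4 segment(s) drawn

Segment lengths:
  seg 1: (-6,-2) -> (-9.536,-5.536), length = 5
  seg 2: (-9.536,-5.536) -> (-11.657,-3.414), length = 3
  seg 3: (-11.657,-3.414) -> (-22.263,7.192), length = 15
  seg 4: (-22.263,7.192) -> (-19.158,-4.399), length = 12
Total = 35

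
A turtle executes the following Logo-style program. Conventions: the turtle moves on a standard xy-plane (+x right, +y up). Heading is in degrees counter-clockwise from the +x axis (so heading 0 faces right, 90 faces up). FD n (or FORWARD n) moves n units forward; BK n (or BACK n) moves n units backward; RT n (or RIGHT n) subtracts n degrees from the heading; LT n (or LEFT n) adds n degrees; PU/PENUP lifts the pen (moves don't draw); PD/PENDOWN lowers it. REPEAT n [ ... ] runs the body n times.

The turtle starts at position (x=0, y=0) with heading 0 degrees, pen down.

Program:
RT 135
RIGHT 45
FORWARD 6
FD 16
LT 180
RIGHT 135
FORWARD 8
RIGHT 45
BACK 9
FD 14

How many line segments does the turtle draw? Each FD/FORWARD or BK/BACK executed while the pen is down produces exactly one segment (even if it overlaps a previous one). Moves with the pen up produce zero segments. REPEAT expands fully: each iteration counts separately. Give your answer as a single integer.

Executing turtle program step by step:
Start: pos=(0,0), heading=0, pen down
RT 135: heading 0 -> 225
RT 45: heading 225 -> 180
FD 6: (0,0) -> (-6,0) [heading=180, draw]
FD 16: (-6,0) -> (-22,0) [heading=180, draw]
LT 180: heading 180 -> 0
RT 135: heading 0 -> 225
FD 8: (-22,0) -> (-27.657,-5.657) [heading=225, draw]
RT 45: heading 225 -> 180
BK 9: (-27.657,-5.657) -> (-18.657,-5.657) [heading=180, draw]
FD 14: (-18.657,-5.657) -> (-32.657,-5.657) [heading=180, draw]
Final: pos=(-32.657,-5.657), heading=180, 5 segment(s) drawn
Segments drawn: 5

Answer: 5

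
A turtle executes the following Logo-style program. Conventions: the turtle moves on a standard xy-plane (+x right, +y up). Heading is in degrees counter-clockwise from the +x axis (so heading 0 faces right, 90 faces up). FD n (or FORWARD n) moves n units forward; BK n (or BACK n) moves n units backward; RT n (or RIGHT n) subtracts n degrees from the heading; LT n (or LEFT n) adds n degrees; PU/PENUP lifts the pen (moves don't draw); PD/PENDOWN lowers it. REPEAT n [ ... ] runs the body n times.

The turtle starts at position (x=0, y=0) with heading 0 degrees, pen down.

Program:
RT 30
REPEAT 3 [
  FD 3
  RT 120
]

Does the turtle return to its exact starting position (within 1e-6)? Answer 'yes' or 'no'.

Executing turtle program step by step:
Start: pos=(0,0), heading=0, pen down
RT 30: heading 0 -> 330
REPEAT 3 [
  -- iteration 1/3 --
  FD 3: (0,0) -> (2.598,-1.5) [heading=330, draw]
  RT 120: heading 330 -> 210
  -- iteration 2/3 --
  FD 3: (2.598,-1.5) -> (0,-3) [heading=210, draw]
  RT 120: heading 210 -> 90
  -- iteration 3/3 --
  FD 3: (0,-3) -> (0,0) [heading=90, draw]
  RT 120: heading 90 -> 330
]
Final: pos=(0,0), heading=330, 3 segment(s) drawn

Start position: (0, 0)
Final position: (0, 0)
Distance = 0; < 1e-6 -> CLOSED

Answer: yes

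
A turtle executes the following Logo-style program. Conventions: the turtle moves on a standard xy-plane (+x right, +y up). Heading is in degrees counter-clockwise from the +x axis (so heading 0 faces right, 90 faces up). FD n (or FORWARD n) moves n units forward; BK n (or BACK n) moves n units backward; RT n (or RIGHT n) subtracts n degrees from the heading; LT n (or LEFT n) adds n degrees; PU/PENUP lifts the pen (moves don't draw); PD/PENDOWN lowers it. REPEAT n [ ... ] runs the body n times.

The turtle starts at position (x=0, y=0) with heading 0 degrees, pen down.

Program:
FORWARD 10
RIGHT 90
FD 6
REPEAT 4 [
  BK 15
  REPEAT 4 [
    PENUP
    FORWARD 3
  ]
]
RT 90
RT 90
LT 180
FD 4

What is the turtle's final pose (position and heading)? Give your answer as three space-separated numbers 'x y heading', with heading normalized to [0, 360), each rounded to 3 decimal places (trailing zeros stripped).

Executing turtle program step by step:
Start: pos=(0,0), heading=0, pen down
FD 10: (0,0) -> (10,0) [heading=0, draw]
RT 90: heading 0 -> 270
FD 6: (10,0) -> (10,-6) [heading=270, draw]
REPEAT 4 [
  -- iteration 1/4 --
  BK 15: (10,-6) -> (10,9) [heading=270, draw]
  REPEAT 4 [
    -- iteration 1/4 --
    PU: pen up
    FD 3: (10,9) -> (10,6) [heading=270, move]
    -- iteration 2/4 --
    PU: pen up
    FD 3: (10,6) -> (10,3) [heading=270, move]
    -- iteration 3/4 --
    PU: pen up
    FD 3: (10,3) -> (10,0) [heading=270, move]
    -- iteration 4/4 --
    PU: pen up
    FD 3: (10,0) -> (10,-3) [heading=270, move]
  ]
  -- iteration 2/4 --
  BK 15: (10,-3) -> (10,12) [heading=270, move]
  REPEAT 4 [
    -- iteration 1/4 --
    PU: pen up
    FD 3: (10,12) -> (10,9) [heading=270, move]
    -- iteration 2/4 --
    PU: pen up
    FD 3: (10,9) -> (10,6) [heading=270, move]
    -- iteration 3/4 --
    PU: pen up
    FD 3: (10,6) -> (10,3) [heading=270, move]
    -- iteration 4/4 --
    PU: pen up
    FD 3: (10,3) -> (10,0) [heading=270, move]
  ]
  -- iteration 3/4 --
  BK 15: (10,0) -> (10,15) [heading=270, move]
  REPEAT 4 [
    -- iteration 1/4 --
    PU: pen up
    FD 3: (10,15) -> (10,12) [heading=270, move]
    -- iteration 2/4 --
    PU: pen up
    FD 3: (10,12) -> (10,9) [heading=270, move]
    -- iteration 3/4 --
    PU: pen up
    FD 3: (10,9) -> (10,6) [heading=270, move]
    -- iteration 4/4 --
    PU: pen up
    FD 3: (10,6) -> (10,3) [heading=270, move]
  ]
  -- iteration 4/4 --
  BK 15: (10,3) -> (10,18) [heading=270, move]
  REPEAT 4 [
    -- iteration 1/4 --
    PU: pen up
    FD 3: (10,18) -> (10,15) [heading=270, move]
    -- iteration 2/4 --
    PU: pen up
    FD 3: (10,15) -> (10,12) [heading=270, move]
    -- iteration 3/4 --
    PU: pen up
    FD 3: (10,12) -> (10,9) [heading=270, move]
    -- iteration 4/4 --
    PU: pen up
    FD 3: (10,9) -> (10,6) [heading=270, move]
  ]
]
RT 90: heading 270 -> 180
RT 90: heading 180 -> 90
LT 180: heading 90 -> 270
FD 4: (10,6) -> (10,2) [heading=270, move]
Final: pos=(10,2), heading=270, 3 segment(s) drawn

Answer: 10 2 270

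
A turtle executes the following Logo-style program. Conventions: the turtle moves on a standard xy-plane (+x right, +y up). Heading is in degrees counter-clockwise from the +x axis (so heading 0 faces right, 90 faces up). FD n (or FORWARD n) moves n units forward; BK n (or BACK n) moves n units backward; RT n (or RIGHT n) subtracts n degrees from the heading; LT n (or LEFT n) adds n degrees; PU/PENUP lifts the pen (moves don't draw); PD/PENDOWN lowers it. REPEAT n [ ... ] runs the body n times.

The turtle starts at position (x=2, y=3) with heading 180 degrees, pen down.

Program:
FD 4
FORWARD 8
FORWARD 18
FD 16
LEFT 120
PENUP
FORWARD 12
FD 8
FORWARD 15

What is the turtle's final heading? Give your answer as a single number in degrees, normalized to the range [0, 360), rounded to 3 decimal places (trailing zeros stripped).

Executing turtle program step by step:
Start: pos=(2,3), heading=180, pen down
FD 4: (2,3) -> (-2,3) [heading=180, draw]
FD 8: (-2,3) -> (-10,3) [heading=180, draw]
FD 18: (-10,3) -> (-28,3) [heading=180, draw]
FD 16: (-28,3) -> (-44,3) [heading=180, draw]
LT 120: heading 180 -> 300
PU: pen up
FD 12: (-44,3) -> (-38,-7.392) [heading=300, move]
FD 8: (-38,-7.392) -> (-34,-14.321) [heading=300, move]
FD 15: (-34,-14.321) -> (-26.5,-27.311) [heading=300, move]
Final: pos=(-26.5,-27.311), heading=300, 4 segment(s) drawn

Answer: 300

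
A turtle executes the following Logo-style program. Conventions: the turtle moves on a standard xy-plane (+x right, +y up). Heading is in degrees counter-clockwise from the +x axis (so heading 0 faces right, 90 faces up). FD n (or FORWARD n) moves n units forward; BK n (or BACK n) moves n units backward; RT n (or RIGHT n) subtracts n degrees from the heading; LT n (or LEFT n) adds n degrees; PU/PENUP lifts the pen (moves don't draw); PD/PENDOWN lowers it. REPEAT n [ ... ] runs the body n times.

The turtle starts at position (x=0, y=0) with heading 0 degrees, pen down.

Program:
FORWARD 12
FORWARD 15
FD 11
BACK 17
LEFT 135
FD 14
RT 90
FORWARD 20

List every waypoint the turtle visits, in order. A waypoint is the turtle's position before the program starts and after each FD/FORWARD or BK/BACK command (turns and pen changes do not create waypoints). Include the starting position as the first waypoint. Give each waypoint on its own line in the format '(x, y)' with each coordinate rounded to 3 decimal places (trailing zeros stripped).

Answer: (0, 0)
(12, 0)
(27, 0)
(38, 0)
(21, 0)
(11.101, 9.899)
(25.243, 24.042)

Derivation:
Executing turtle program step by step:
Start: pos=(0,0), heading=0, pen down
FD 12: (0,0) -> (12,0) [heading=0, draw]
FD 15: (12,0) -> (27,0) [heading=0, draw]
FD 11: (27,0) -> (38,0) [heading=0, draw]
BK 17: (38,0) -> (21,0) [heading=0, draw]
LT 135: heading 0 -> 135
FD 14: (21,0) -> (11.101,9.899) [heading=135, draw]
RT 90: heading 135 -> 45
FD 20: (11.101,9.899) -> (25.243,24.042) [heading=45, draw]
Final: pos=(25.243,24.042), heading=45, 6 segment(s) drawn
Waypoints (7 total):
(0, 0)
(12, 0)
(27, 0)
(38, 0)
(21, 0)
(11.101, 9.899)
(25.243, 24.042)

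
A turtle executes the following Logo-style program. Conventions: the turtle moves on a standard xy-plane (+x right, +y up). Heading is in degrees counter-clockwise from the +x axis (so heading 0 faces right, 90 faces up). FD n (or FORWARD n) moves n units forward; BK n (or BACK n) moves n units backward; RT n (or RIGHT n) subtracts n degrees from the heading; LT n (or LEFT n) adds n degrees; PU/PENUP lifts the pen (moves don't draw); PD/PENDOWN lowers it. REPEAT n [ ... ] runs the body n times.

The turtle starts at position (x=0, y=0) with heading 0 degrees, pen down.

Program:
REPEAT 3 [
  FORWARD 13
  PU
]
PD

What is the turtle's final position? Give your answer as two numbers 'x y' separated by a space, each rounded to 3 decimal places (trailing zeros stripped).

Executing turtle program step by step:
Start: pos=(0,0), heading=0, pen down
REPEAT 3 [
  -- iteration 1/3 --
  FD 13: (0,0) -> (13,0) [heading=0, draw]
  PU: pen up
  -- iteration 2/3 --
  FD 13: (13,0) -> (26,0) [heading=0, move]
  PU: pen up
  -- iteration 3/3 --
  FD 13: (26,0) -> (39,0) [heading=0, move]
  PU: pen up
]
PD: pen down
Final: pos=(39,0), heading=0, 1 segment(s) drawn

Answer: 39 0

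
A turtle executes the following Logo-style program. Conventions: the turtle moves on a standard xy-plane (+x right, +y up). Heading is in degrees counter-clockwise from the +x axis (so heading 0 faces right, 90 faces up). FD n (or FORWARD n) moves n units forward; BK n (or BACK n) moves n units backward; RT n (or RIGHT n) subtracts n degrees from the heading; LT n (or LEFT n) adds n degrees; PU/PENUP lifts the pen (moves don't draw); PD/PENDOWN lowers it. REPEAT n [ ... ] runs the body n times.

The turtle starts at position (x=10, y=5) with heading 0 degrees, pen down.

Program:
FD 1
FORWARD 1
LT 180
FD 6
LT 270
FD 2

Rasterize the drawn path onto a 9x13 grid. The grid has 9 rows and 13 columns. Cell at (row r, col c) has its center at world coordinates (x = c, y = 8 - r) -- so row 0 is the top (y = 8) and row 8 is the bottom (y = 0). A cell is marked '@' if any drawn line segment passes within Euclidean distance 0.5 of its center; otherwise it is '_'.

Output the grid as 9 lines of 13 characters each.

Segment 0: (10,5) -> (11,5)
Segment 1: (11,5) -> (12,5)
Segment 2: (12,5) -> (6,5)
Segment 3: (6,5) -> (6,7)

Answer: _____________
______@______
______@______
______@@@@@@@
_____________
_____________
_____________
_____________
_____________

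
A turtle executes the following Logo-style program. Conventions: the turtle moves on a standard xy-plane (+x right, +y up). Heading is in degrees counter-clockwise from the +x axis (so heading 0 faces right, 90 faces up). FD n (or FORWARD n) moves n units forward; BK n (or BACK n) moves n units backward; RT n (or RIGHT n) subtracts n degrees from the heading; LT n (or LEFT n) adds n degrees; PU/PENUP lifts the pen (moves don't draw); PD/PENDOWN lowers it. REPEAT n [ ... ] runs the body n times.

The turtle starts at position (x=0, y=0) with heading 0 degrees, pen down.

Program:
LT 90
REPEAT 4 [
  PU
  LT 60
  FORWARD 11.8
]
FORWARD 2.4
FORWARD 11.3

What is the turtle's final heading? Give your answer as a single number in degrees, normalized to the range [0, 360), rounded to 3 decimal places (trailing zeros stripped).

Executing turtle program step by step:
Start: pos=(0,0), heading=0, pen down
LT 90: heading 0 -> 90
REPEAT 4 [
  -- iteration 1/4 --
  PU: pen up
  LT 60: heading 90 -> 150
  FD 11.8: (0,0) -> (-10.219,5.9) [heading=150, move]
  -- iteration 2/4 --
  PU: pen up
  LT 60: heading 150 -> 210
  FD 11.8: (-10.219,5.9) -> (-20.438,0) [heading=210, move]
  -- iteration 3/4 --
  PU: pen up
  LT 60: heading 210 -> 270
  FD 11.8: (-20.438,0) -> (-20.438,-11.8) [heading=270, move]
  -- iteration 4/4 --
  PU: pen up
  LT 60: heading 270 -> 330
  FD 11.8: (-20.438,-11.8) -> (-10.219,-17.7) [heading=330, move]
]
FD 2.4: (-10.219,-17.7) -> (-8.141,-18.9) [heading=330, move]
FD 11.3: (-8.141,-18.9) -> (1.645,-24.55) [heading=330, move]
Final: pos=(1.645,-24.55), heading=330, 0 segment(s) drawn

Answer: 330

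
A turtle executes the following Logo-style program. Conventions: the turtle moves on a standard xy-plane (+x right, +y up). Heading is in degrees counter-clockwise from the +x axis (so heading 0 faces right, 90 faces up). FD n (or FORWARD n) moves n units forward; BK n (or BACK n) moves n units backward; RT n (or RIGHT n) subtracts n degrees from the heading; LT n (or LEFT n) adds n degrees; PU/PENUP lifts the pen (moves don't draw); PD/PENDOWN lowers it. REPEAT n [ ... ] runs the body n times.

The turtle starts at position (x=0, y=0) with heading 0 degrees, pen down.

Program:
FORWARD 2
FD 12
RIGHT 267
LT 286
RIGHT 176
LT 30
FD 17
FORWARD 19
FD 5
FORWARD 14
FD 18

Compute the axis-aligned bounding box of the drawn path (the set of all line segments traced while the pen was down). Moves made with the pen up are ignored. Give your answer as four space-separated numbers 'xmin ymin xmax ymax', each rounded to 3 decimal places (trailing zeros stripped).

Answer: -29.932 -58.3 14 0

Derivation:
Executing turtle program step by step:
Start: pos=(0,0), heading=0, pen down
FD 2: (0,0) -> (2,0) [heading=0, draw]
FD 12: (2,0) -> (14,0) [heading=0, draw]
RT 267: heading 0 -> 93
LT 286: heading 93 -> 19
RT 176: heading 19 -> 203
LT 30: heading 203 -> 233
FD 17: (14,0) -> (3.769,-13.577) [heading=233, draw]
FD 19: (3.769,-13.577) -> (-7.665,-28.751) [heading=233, draw]
FD 5: (-7.665,-28.751) -> (-10.674,-32.744) [heading=233, draw]
FD 14: (-10.674,-32.744) -> (-19.1,-43.925) [heading=233, draw]
FD 18: (-19.1,-43.925) -> (-29.932,-58.3) [heading=233, draw]
Final: pos=(-29.932,-58.3), heading=233, 7 segment(s) drawn

Segment endpoints: x in {-29.932, -19.1, -10.674, -7.665, 0, 2, 3.769, 14}, y in {-58.3, -43.925, -32.744, -28.751, -13.577, 0}
xmin=-29.932, ymin=-58.3, xmax=14, ymax=0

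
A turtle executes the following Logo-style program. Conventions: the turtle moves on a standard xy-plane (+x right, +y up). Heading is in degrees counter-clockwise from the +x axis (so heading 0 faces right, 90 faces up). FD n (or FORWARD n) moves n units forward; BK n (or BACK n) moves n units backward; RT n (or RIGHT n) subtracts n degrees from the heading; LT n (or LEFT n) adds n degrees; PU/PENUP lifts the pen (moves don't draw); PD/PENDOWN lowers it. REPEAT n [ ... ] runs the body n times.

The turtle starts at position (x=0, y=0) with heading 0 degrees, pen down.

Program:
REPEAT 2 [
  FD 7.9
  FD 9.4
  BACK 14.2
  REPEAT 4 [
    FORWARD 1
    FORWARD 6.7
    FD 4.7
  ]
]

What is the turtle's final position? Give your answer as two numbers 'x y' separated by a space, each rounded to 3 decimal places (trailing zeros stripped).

Answer: 105.4 0

Derivation:
Executing turtle program step by step:
Start: pos=(0,0), heading=0, pen down
REPEAT 2 [
  -- iteration 1/2 --
  FD 7.9: (0,0) -> (7.9,0) [heading=0, draw]
  FD 9.4: (7.9,0) -> (17.3,0) [heading=0, draw]
  BK 14.2: (17.3,0) -> (3.1,0) [heading=0, draw]
  REPEAT 4 [
    -- iteration 1/4 --
    FD 1: (3.1,0) -> (4.1,0) [heading=0, draw]
    FD 6.7: (4.1,0) -> (10.8,0) [heading=0, draw]
    FD 4.7: (10.8,0) -> (15.5,0) [heading=0, draw]
    -- iteration 2/4 --
    FD 1: (15.5,0) -> (16.5,0) [heading=0, draw]
    FD 6.7: (16.5,0) -> (23.2,0) [heading=0, draw]
    FD 4.7: (23.2,0) -> (27.9,0) [heading=0, draw]
    -- iteration 3/4 --
    FD 1: (27.9,0) -> (28.9,0) [heading=0, draw]
    FD 6.7: (28.9,0) -> (35.6,0) [heading=0, draw]
    FD 4.7: (35.6,0) -> (40.3,0) [heading=0, draw]
    -- iteration 4/4 --
    FD 1: (40.3,0) -> (41.3,0) [heading=0, draw]
    FD 6.7: (41.3,0) -> (48,0) [heading=0, draw]
    FD 4.7: (48,0) -> (52.7,0) [heading=0, draw]
  ]
  -- iteration 2/2 --
  FD 7.9: (52.7,0) -> (60.6,0) [heading=0, draw]
  FD 9.4: (60.6,0) -> (70,0) [heading=0, draw]
  BK 14.2: (70,0) -> (55.8,0) [heading=0, draw]
  REPEAT 4 [
    -- iteration 1/4 --
    FD 1: (55.8,0) -> (56.8,0) [heading=0, draw]
    FD 6.7: (56.8,0) -> (63.5,0) [heading=0, draw]
    FD 4.7: (63.5,0) -> (68.2,0) [heading=0, draw]
    -- iteration 2/4 --
    FD 1: (68.2,0) -> (69.2,0) [heading=0, draw]
    FD 6.7: (69.2,0) -> (75.9,0) [heading=0, draw]
    FD 4.7: (75.9,0) -> (80.6,0) [heading=0, draw]
    -- iteration 3/4 --
    FD 1: (80.6,0) -> (81.6,0) [heading=0, draw]
    FD 6.7: (81.6,0) -> (88.3,0) [heading=0, draw]
    FD 4.7: (88.3,0) -> (93,0) [heading=0, draw]
    -- iteration 4/4 --
    FD 1: (93,0) -> (94,0) [heading=0, draw]
    FD 6.7: (94,0) -> (100.7,0) [heading=0, draw]
    FD 4.7: (100.7,0) -> (105.4,0) [heading=0, draw]
  ]
]
Final: pos=(105.4,0), heading=0, 30 segment(s) drawn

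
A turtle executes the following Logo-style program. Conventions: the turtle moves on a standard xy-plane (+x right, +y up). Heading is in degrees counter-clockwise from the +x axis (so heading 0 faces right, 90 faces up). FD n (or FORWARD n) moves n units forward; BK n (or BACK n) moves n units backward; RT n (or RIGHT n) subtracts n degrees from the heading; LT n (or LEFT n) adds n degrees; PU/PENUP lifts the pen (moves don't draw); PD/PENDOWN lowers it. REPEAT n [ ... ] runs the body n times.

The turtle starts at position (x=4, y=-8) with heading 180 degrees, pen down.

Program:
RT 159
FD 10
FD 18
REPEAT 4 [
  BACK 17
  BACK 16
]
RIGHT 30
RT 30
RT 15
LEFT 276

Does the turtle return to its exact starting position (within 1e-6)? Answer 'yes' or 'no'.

Answer: no

Derivation:
Executing turtle program step by step:
Start: pos=(4,-8), heading=180, pen down
RT 159: heading 180 -> 21
FD 10: (4,-8) -> (13.336,-4.416) [heading=21, draw]
FD 18: (13.336,-4.416) -> (30.14,2.034) [heading=21, draw]
REPEAT 4 [
  -- iteration 1/4 --
  BK 17: (30.14,2.034) -> (14.269,-4.058) [heading=21, draw]
  BK 16: (14.269,-4.058) -> (-0.668,-9.792) [heading=21, draw]
  -- iteration 2/4 --
  BK 17: (-0.668,-9.792) -> (-16.539,-15.884) [heading=21, draw]
  BK 16: (-16.539,-15.884) -> (-31.476,-21.618) [heading=21, draw]
  -- iteration 3/4 --
  BK 17: (-31.476,-21.618) -> (-47.347,-27.71) [heading=21, draw]
  BK 16: (-47.347,-27.71) -> (-62.284,-33.444) [heading=21, draw]
  -- iteration 4/4 --
  BK 17: (-62.284,-33.444) -> (-78.155,-39.536) [heading=21, draw]
  BK 16: (-78.155,-39.536) -> (-93.092,-45.27) [heading=21, draw]
]
RT 30: heading 21 -> 351
RT 30: heading 351 -> 321
RT 15: heading 321 -> 306
LT 276: heading 306 -> 222
Final: pos=(-93.092,-45.27), heading=222, 10 segment(s) drawn

Start position: (4, -8)
Final position: (-93.092, -45.27)
Distance = 104; >= 1e-6 -> NOT closed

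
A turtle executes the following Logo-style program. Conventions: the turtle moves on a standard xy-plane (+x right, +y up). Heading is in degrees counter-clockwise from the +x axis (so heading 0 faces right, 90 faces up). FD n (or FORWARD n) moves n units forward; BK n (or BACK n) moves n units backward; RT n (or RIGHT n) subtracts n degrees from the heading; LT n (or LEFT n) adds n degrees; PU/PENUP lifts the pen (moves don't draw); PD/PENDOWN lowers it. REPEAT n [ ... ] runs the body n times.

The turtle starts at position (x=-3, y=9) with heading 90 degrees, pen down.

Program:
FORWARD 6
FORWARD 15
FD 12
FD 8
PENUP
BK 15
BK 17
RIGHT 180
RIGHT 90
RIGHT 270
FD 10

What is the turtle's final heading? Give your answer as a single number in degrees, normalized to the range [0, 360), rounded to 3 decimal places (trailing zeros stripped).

Executing turtle program step by step:
Start: pos=(-3,9), heading=90, pen down
FD 6: (-3,9) -> (-3,15) [heading=90, draw]
FD 15: (-3,15) -> (-3,30) [heading=90, draw]
FD 12: (-3,30) -> (-3,42) [heading=90, draw]
FD 8: (-3,42) -> (-3,50) [heading=90, draw]
PU: pen up
BK 15: (-3,50) -> (-3,35) [heading=90, move]
BK 17: (-3,35) -> (-3,18) [heading=90, move]
RT 180: heading 90 -> 270
RT 90: heading 270 -> 180
RT 270: heading 180 -> 270
FD 10: (-3,18) -> (-3,8) [heading=270, move]
Final: pos=(-3,8), heading=270, 4 segment(s) drawn

Answer: 270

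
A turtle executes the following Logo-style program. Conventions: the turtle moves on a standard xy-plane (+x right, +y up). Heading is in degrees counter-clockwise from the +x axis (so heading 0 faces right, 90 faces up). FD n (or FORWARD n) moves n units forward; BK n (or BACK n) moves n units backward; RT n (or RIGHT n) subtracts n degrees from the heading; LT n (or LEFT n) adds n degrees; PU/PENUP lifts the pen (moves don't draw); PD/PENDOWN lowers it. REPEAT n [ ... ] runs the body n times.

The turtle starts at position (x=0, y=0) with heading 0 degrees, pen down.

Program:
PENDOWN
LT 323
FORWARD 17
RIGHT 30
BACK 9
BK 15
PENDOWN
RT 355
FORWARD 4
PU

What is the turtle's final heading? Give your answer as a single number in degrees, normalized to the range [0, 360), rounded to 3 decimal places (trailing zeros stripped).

Answer: 298

Derivation:
Executing turtle program step by step:
Start: pos=(0,0), heading=0, pen down
PD: pen down
LT 323: heading 0 -> 323
FD 17: (0,0) -> (13.577,-10.231) [heading=323, draw]
RT 30: heading 323 -> 293
BK 9: (13.577,-10.231) -> (10.06,-1.946) [heading=293, draw]
BK 15: (10.06,-1.946) -> (4.199,11.861) [heading=293, draw]
PD: pen down
RT 355: heading 293 -> 298
FD 4: (4.199,11.861) -> (6.077,8.329) [heading=298, draw]
PU: pen up
Final: pos=(6.077,8.329), heading=298, 4 segment(s) drawn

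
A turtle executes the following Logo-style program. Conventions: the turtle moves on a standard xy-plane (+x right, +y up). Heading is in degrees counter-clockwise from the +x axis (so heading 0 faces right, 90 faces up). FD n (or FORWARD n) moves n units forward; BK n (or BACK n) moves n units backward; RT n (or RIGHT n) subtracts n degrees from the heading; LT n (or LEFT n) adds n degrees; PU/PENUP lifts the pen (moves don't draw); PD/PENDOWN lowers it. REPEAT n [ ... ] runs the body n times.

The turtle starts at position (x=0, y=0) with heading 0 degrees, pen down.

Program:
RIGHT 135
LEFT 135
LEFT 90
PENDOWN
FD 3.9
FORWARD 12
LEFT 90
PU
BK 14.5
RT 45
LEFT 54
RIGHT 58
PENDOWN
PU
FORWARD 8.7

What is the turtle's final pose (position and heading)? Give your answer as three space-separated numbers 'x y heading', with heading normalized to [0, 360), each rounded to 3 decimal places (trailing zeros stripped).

Answer: 8.792 22.466 131

Derivation:
Executing turtle program step by step:
Start: pos=(0,0), heading=0, pen down
RT 135: heading 0 -> 225
LT 135: heading 225 -> 0
LT 90: heading 0 -> 90
PD: pen down
FD 3.9: (0,0) -> (0,3.9) [heading=90, draw]
FD 12: (0,3.9) -> (0,15.9) [heading=90, draw]
LT 90: heading 90 -> 180
PU: pen up
BK 14.5: (0,15.9) -> (14.5,15.9) [heading=180, move]
RT 45: heading 180 -> 135
LT 54: heading 135 -> 189
RT 58: heading 189 -> 131
PD: pen down
PU: pen up
FD 8.7: (14.5,15.9) -> (8.792,22.466) [heading=131, move]
Final: pos=(8.792,22.466), heading=131, 2 segment(s) drawn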